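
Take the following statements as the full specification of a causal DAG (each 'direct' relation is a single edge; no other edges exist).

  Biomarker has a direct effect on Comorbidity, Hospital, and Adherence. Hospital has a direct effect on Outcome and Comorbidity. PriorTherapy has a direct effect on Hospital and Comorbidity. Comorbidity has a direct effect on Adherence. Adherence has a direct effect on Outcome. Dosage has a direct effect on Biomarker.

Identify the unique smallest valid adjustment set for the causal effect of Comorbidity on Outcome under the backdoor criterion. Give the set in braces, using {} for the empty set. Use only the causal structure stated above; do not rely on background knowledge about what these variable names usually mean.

Variables eligible for adjustment (non-descendants of Comorbidity, excluding Comorbidity and Outcome): {Biomarker, Dosage, Hospital, PriorTherapy}.
Backdoor paths from Comorbidity to Outcome:
  P1: Comorbidity <- Biomarker -> Hospital -> Outcome
  P2: Comorbidity <- Biomarker -> Adherence -> Outcome
  P3: Comorbidity <- PriorTherapy -> Hospital <- Biomarker -> Adherence -> Outcome
  P4: Comorbidity <- PriorTherapy -> Hospital -> Outcome
  P5: Comorbidity <- Hospital <- Biomarker -> Adherence -> Outcome
  P6: Comorbidity <- Hospital -> Outcome
The empty set is not sufficient: P1 (Comorbidity <- Biomarker -> Hospital -> Outcome) has no collider blocking it and no conditioned non-collider, so it is open.
Try {Biomarker, Hospital}:
  P1: blocked at fork node Biomarker ∈ conditioning set.
  P2: blocked at fork node Biomarker ∈ conditioning set.
  P3: blocked at fork node Biomarker ∈ conditioning set.
  P4: blocked at chain node Hospital ∈ conditioning set.
  P5: blocked at chain node Hospital ∈ conditioning set.
  P6: blocked at fork node Hospital ∈ conditioning set.
{Biomarker, Hospital} contains no descendant of Comorbidity and blocks every backdoor path.
Every element of {Biomarker, Hospital} is needed (dropping Biomarker leaves P2 open; dropping Hospital leaves P4 open), so no proper subset is valid.
Among all size-2 subsets of the eligible variables, only {Biomarker, Hospital} blocks every backdoor path, so it is the unique smallest valid adjustment set.

{Biomarker, Hospital}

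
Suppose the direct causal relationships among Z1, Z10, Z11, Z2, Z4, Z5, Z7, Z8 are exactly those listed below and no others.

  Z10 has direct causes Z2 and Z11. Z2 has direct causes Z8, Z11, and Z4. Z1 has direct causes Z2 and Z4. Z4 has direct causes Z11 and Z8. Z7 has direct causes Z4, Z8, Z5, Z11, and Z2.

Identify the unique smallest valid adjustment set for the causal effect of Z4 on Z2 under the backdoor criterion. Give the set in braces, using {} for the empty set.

Variables eligible for adjustment (non-descendants of Z4, excluding Z4 and Z2): {Z11, Z5, Z8}.
Backdoor paths from Z4 to Z2:
  P1: Z4 <- Z11 -> Z2
  P2: Z4 <- Z11 -> Z7 <- Z8 -> Z2
  P3: Z4 <- Z11 -> Z7 <- Z2
  P4: Z4 <- Z11 -> Z10 <- Z2
  P5: Z4 <- Z8 -> Z2
  P6: Z4 <- Z8 -> Z7 <- Z11 -> Z2
  P7: Z4 <- Z8 -> Z7 <- Z11 -> Z10 <- Z2
  P8: Z4 <- Z8 -> Z7 <- Z2
The empty set is not sufficient: P1 (Z4 <- Z11 -> Z2) has no collider blocking it and no conditioned non-collider, so it is open.
Try {Z11, Z8}:
  P1: blocked at fork node Z11 ∈ conditioning set.
  P2: blocked at fork node Z11 ∈ conditioning set.
  P3: blocked at fork node Z11 ∈ conditioning set.
  P4: blocked at fork node Z11 ∈ conditioning set.
  P5: blocked at fork node Z8 ∈ conditioning set.
  P6: blocked at fork node Z8 ∈ conditioning set.
  P7: blocked at fork node Z8 ∈ conditioning set.
  P8: blocked at fork node Z8 ∈ conditioning set.
{Z11, Z8} contains no descendant of Z4 and blocks every backdoor path.
Every element of {Z11, Z8} is needed (dropping Z11 leaves P1 open; dropping Z8 leaves P5 open), so no proper subset is valid.
Among all size-2 subsets of the eligible variables, only {Z11, Z8} blocks every backdoor path, so it is the unique smallest valid adjustment set.

{Z11, Z8}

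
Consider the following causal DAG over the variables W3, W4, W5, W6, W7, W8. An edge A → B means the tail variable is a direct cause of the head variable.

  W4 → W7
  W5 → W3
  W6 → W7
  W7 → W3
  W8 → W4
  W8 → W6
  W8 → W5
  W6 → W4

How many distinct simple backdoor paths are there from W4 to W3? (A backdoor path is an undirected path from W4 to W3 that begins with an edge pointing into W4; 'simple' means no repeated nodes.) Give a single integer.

4

A backdoor path from W4 to W3 is any simple undirected path whose first edge points into W4 (i.e. leaves W4 via a parent).
Parents of W4: {W6, W8}.
Enumerating:
  P1: W4 <- W8 -> W6 -> W7 -> W3
  P2: W4 <- W8 -> W5 -> W3
  P3: W4 <- W6 <- W8 -> W5 -> W3
  P4: W4 <- W6 -> W7 -> W3
That exhausts the simple backdoor paths. Count: 4.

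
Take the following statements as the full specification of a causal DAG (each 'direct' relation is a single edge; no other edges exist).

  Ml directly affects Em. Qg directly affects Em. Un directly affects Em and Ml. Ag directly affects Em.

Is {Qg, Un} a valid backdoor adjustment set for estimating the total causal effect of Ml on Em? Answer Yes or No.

Yes

Backdoor paths from Ml to Em (paths whose first edge points into Ml):
  P1: Ml <- Un -> Em
Condition 1 (no descendant of Ml in the set): holds — descendants of Ml are {Em}; none are in {Qg, Un}.
Condition 2 (every backdoor path blocked by {Qg, Un}):
  P1: blocked at fork node Un ∈ conditioning set.
{Qg, Un} satisfies the backdoor criterion.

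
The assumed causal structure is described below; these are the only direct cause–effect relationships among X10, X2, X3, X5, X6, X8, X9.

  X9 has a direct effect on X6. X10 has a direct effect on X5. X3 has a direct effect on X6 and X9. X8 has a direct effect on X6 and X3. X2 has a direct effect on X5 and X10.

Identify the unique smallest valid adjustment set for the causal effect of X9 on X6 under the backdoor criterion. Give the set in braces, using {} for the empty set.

{X3}

Variables eligible for adjustment (non-descendants of X9, excluding X9 and X6): {X10, X2, X3, X5, X8}.
Backdoor paths from X9 to X6:
  P1: X9 <- X3 <- X8 -> X6
  P2: X9 <- X3 -> X6
The empty set is not sufficient: P1 (X9 <- X3 <- X8 -> X6) has no collider blocking it and no conditioned non-collider, so it is open.
Try {X3}:
  P1: blocked at chain node X3 ∈ conditioning set.
  P2: blocked at fork node X3 ∈ conditioning set.
{X3} contains no descendant of X9 and blocks every backdoor path.
No other singleton works — e.g. {X2} leaves P1 open — so {X3} is the unique smallest valid adjustment set.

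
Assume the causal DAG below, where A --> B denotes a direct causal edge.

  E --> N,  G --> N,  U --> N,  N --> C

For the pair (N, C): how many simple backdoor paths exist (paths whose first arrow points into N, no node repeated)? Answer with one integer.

A backdoor path from N to C is any simple undirected path whose first edge points into N (i.e. leaves N via a parent).
Parents of N: {E, G, U}.
No simple path from any parent of N reaches C without revisiting N, so there are no backdoor paths.

0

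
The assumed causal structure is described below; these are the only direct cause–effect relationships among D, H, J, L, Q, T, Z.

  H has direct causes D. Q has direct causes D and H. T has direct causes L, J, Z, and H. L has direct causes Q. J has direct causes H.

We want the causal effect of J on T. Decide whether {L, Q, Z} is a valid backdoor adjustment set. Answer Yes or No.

Backdoor paths from J to T (paths whose first edge points into J):
  P1: J <- H <- D -> Q -> L -> T
  P2: J <- H -> Q -> L -> T
  P3: J <- H -> T
Condition 1 (no descendant of J in the set): holds — descendants of J are {T}; none are in {L, Q, Z}.
Condition 2 (every backdoor path blocked by {L, Q, Z}):
  P1: blocked at chain node Q ∈ conditioning set.
  P2: blocked at chain node Q ∈ conditioning set.
  P3: open — no interior node is in the conditioning set.
{L, Q, Z} does not satisfy the backdoor criterion.

No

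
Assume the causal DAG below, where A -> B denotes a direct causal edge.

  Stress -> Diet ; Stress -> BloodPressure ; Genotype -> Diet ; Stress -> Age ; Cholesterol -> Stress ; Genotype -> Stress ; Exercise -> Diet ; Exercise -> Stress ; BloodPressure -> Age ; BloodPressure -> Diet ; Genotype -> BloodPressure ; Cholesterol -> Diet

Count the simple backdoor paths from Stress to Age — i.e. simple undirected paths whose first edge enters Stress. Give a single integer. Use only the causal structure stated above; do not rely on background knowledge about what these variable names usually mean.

6

A backdoor path from Stress to Age is any simple undirected path whose first edge points into Stress (i.e. leaves Stress via a parent).
Parents of Stress: {Cholesterol, Exercise, Genotype}.
Enumerating:
  P1: Stress <- Genotype -> BloodPressure -> Age
  P2: Stress <- Genotype -> Diet <- BloodPressure -> Age
  P3: Stress <- Cholesterol -> Diet <- Genotype -> BloodPressure -> Age
  P4: Stress <- Cholesterol -> Diet <- BloodPressure -> Age
  P5: Stress <- Exercise -> Diet <- Genotype -> BloodPressure -> Age
  P6: Stress <- Exercise -> Diet <- BloodPressure -> Age
That exhausts the simple backdoor paths. Count: 6.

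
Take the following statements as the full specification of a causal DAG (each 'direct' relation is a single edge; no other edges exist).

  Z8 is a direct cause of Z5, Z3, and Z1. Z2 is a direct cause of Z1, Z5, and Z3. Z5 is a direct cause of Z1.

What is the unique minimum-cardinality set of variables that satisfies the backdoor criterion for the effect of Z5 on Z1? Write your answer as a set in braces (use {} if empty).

Variables eligible for adjustment (non-descendants of Z5, excluding Z5 and Z1): {Z2, Z3, Z8}.
Backdoor paths from Z5 to Z1:
  P1: Z5 <- Z8 -> Z1
  P2: Z5 <- Z8 -> Z3 <- Z2 -> Z1
  P3: Z5 <- Z2 -> Z1
  P4: Z5 <- Z2 -> Z3 <- Z8 -> Z1
The empty set is not sufficient: P1 (Z5 <- Z8 -> Z1) has no collider blocking it and no conditioned non-collider, so it is open.
Try {Z2, Z8}:
  P1: blocked at fork node Z8 ∈ conditioning set.
  P2: blocked at fork node Z8 ∈ conditioning set.
  P3: blocked at fork node Z2 ∈ conditioning set.
  P4: blocked at fork node Z2 ∈ conditioning set.
{Z2, Z8} contains no descendant of Z5 and blocks every backdoor path.
Every element of {Z2, Z8} is needed (dropping Z2 leaves P3 open; dropping Z8 leaves P1 open), so no proper subset is valid.
Among all size-2 subsets of the eligible variables, only {Z2, Z8} blocks every backdoor path, so it is the unique smallest valid adjustment set.

{Z2, Z8}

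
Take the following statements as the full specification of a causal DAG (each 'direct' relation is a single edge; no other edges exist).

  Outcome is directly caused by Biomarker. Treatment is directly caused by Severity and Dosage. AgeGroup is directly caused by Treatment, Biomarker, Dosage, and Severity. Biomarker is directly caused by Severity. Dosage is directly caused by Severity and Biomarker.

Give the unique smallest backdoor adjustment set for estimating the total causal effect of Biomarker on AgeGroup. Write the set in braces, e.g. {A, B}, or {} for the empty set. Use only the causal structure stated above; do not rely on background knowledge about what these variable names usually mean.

Variables eligible for adjustment (non-descendants of Biomarker, excluding Biomarker and AgeGroup): {Severity}.
Backdoor paths from Biomarker to AgeGroup:
  P1: Biomarker <- Severity -> Dosage -> Treatment -> AgeGroup
  P2: Biomarker <- Severity -> Dosage -> AgeGroup
  P3: Biomarker <- Severity -> Treatment <- Dosage -> AgeGroup
  P4: Biomarker <- Severity -> Treatment -> AgeGroup
  P5: Biomarker <- Severity -> AgeGroup
The empty set is not sufficient: P1 (Biomarker <- Severity -> Dosage -> Treatment -> AgeGroup) has no collider blocking it and no conditioned non-collider, so it is open.
Try {Severity}:
  P1: blocked at fork node Severity ∈ conditioning set.
  P2: blocked at fork node Severity ∈ conditioning set.
  P3: blocked at fork node Severity ∈ conditioning set.
  P4: blocked at fork node Severity ∈ conditioning set.
  P5: blocked at fork node Severity ∈ conditioning set.
{Severity} contains no descendant of Biomarker and blocks every backdoor path.
{Severity} is the unique smallest valid adjustment set.

{Severity}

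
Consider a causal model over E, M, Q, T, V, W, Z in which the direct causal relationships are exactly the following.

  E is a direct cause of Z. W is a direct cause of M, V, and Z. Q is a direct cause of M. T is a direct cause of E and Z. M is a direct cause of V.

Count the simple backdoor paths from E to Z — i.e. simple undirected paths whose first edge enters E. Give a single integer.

A backdoor path from E to Z is any simple undirected path whose first edge points into E (i.e. leaves E via a parent).
Parents of E: {T}.
Enumerating:
  P1: E <- T -> Z
That exhausts the simple backdoor paths. Count: 1.

1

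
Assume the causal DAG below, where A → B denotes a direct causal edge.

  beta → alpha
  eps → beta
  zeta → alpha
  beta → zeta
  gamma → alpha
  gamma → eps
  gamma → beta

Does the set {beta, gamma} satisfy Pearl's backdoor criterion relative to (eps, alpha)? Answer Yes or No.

Backdoor paths from eps to alpha (paths whose first edge points into eps):
  P1: eps <- gamma -> beta -> zeta -> alpha
  P2: eps <- gamma -> beta -> alpha
  P3: eps <- gamma -> alpha
Condition 1 (no descendant of eps in the set): FAILS — beta is a descendant of eps.
Condition 2 (every backdoor path blocked by {beta, gamma}):
  P1: blocked at fork node gamma ∈ conditioning set.
  P2: blocked at fork node gamma ∈ conditioning set.
  P3: blocked at fork node gamma ∈ conditioning set.
{beta, gamma} does not satisfy the backdoor criterion.

No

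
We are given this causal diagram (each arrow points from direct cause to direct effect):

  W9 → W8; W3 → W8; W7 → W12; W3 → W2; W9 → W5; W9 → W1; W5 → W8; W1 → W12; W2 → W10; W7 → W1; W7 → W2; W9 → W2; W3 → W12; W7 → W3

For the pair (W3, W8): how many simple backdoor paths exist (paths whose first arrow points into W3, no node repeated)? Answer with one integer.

A backdoor path from W3 to W8 is any simple undirected path whose first edge points into W3 (i.e. leaves W3 via a parent).
Parents of W3: {W7}.
Enumerating:
  P1: W3 <- W7 -> W2 <- W9 -> W5 -> W8
  P2: W3 <- W7 -> W2 <- W9 -> W8
  P3: W3 <- W7 -> W1 <- W9 -> W5 -> W8
  P4: W3 <- W7 -> W1 <- W9 -> W8
  P5: W3 <- W7 -> W12 <- W1 <- W9 -> W5 -> W8
  P6: W3 <- W7 -> W12 <- W1 <- W9 -> W8
That exhausts the simple backdoor paths. Count: 6.

6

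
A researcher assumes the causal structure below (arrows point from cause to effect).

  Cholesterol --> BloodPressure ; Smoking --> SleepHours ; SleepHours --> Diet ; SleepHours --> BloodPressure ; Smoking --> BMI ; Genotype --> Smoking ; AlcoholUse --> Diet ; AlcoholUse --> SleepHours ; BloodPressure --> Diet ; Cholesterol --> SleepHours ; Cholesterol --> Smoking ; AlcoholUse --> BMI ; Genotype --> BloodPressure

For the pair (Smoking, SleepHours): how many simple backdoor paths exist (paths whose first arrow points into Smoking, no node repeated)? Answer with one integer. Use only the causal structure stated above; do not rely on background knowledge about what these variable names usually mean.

A backdoor path from Smoking to SleepHours is any simple undirected path whose first edge points into Smoking (i.e. leaves Smoking via a parent).
Parents of Smoking: {Cholesterol, Genotype}.
Enumerating:
  P1: Smoking <- Genotype -> BloodPressure <- Cholesterol -> SleepHours
  P2: Smoking <- Genotype -> BloodPressure <- SleepHours
  P3: Smoking <- Genotype -> BloodPressure -> Diet <- AlcoholUse -> SleepHours
  P4: Smoking <- Genotype -> BloodPressure -> Diet <- SleepHours
  P5: Smoking <- Cholesterol -> SleepHours
  P6: Smoking <- Cholesterol -> BloodPressure <- SleepHours
  P7: Smoking <- Cholesterol -> BloodPressure -> Diet <- AlcoholUse -> SleepHours
  P8: Smoking <- Cholesterol -> BloodPressure -> Diet <- SleepHours
That exhausts the simple backdoor paths. Count: 8.

8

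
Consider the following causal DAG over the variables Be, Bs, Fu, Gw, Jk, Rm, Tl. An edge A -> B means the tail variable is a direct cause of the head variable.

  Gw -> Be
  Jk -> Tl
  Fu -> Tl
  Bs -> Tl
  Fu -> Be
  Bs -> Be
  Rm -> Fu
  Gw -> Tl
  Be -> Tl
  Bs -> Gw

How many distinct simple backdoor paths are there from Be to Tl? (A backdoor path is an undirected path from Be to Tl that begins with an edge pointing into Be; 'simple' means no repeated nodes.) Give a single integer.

5

A backdoor path from Be to Tl is any simple undirected path whose first edge points into Be (i.e. leaves Be via a parent).
Parents of Be: {Bs, Fu, Gw}.
Enumerating:
  P1: Be <- Fu -> Tl
  P2: Be <- Bs -> Gw -> Tl
  P3: Be <- Bs -> Tl
  P4: Be <- Gw <- Bs -> Tl
  P5: Be <- Gw -> Tl
That exhausts the simple backdoor paths. Count: 5.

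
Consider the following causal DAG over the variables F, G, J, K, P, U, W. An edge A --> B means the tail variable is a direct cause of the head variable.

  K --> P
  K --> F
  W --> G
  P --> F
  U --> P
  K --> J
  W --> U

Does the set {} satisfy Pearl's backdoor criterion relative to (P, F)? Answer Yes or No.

Backdoor paths from P to F (paths whose first edge points into P):
  P1: P <- K -> F
Condition 1 (no descendant of P in the set): holds — descendants of P are {F}; none are in {}.
Condition 2 (every backdoor path blocked by {}):
  P1: open — no interior node is in the conditioning set.
{} does not satisfy the backdoor criterion.

No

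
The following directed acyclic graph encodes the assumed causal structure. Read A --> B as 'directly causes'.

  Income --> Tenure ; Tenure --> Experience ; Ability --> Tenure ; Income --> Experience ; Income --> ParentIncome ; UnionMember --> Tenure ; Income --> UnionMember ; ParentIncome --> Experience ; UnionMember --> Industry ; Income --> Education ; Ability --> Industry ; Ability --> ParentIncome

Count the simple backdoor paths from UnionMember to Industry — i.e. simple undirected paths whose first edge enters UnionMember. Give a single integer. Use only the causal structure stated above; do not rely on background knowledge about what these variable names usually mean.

A backdoor path from UnionMember to Industry is any simple undirected path whose first edge points into UnionMember (i.e. leaves UnionMember via a parent).
Parents of UnionMember: {Income}.
Enumerating:
  P1: UnionMember <- Income -> Tenure <- Ability -> Industry
  P2: UnionMember <- Income -> Tenure -> Experience <- ParentIncome <- Ability -> Industry
  P3: UnionMember <- Income -> ParentIncome <- Ability -> Industry
  P4: UnionMember <- Income -> ParentIncome -> Experience <- Tenure <- Ability -> Industry
  P5: UnionMember <- Income -> Experience <- Tenure <- Ability -> Industry
  P6: UnionMember <- Income -> Experience <- ParentIncome <- Ability -> Industry
That exhausts the simple backdoor paths. Count: 6.

6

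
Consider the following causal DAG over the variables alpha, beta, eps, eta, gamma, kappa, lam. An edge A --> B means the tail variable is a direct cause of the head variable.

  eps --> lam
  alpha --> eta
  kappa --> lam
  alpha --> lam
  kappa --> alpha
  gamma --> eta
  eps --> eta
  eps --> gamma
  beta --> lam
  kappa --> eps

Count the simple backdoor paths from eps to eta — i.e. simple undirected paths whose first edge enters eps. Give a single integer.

2

A backdoor path from eps to eta is any simple undirected path whose first edge points into eps (i.e. leaves eps via a parent).
Parents of eps: {kappa}.
Enumerating:
  P1: eps <- kappa -> alpha -> eta
  P2: eps <- kappa -> lam <- alpha -> eta
That exhausts the simple backdoor paths. Count: 2.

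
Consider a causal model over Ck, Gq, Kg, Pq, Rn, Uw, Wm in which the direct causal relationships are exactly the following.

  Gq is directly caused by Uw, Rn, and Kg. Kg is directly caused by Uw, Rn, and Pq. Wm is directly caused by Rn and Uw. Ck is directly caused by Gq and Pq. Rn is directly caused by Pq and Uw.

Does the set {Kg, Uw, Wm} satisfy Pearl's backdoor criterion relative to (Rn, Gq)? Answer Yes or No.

No

Backdoor paths from Rn to Gq (paths whose first edge points into Rn):
  P1: Rn <- Uw -> Kg <- Pq -> Ck <- Gq
  P2: Rn <- Uw -> Kg -> Gq
  P3: Rn <- Uw -> Gq
  P4: Rn <- Pq -> Kg <- Uw -> Gq
  P5: Rn <- Pq -> Kg -> Gq
  P6: Rn <- Pq -> Ck <- Gq
Condition 1 (no descendant of Rn in the set): FAILS — Kg and Wm are descendants of Rn.
Condition 2 (every backdoor path blocked by {Kg, Uw, Wm}):
  P1: blocked at fork node Uw ∈ conditioning set.
  P2: blocked at fork node Uw ∈ conditioning set.
  P3: blocked at fork node Uw ∈ conditioning set.
  P4: blocked at fork node Uw ∈ conditioning set.
  P5: blocked at chain node Kg ∈ conditioning set.
  P6: blocked at collider Ck (neither it nor any descendant is in the conditioning set).
{Kg, Uw, Wm} does not satisfy the backdoor criterion.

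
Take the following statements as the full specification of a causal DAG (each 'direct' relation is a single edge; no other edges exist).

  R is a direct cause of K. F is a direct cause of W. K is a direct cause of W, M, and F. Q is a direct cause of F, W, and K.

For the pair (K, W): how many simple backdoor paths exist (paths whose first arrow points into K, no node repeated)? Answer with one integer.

2

A backdoor path from K to W is any simple undirected path whose first edge points into K (i.e. leaves K via a parent).
Parents of K: {Q, R}.
Enumerating:
  P1: K <- Q -> F -> W
  P2: K <- Q -> W
That exhausts the simple backdoor paths. Count: 2.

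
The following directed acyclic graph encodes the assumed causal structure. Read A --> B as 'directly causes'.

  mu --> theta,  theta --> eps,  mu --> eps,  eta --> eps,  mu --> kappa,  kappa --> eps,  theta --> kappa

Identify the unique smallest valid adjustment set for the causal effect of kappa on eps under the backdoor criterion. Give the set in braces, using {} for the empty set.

Variables eligible for adjustment (non-descendants of kappa, excluding kappa and eps): {eta, mu, theta}.
Backdoor paths from kappa to eps:
  P1: kappa <- mu -> theta -> eps
  P2: kappa <- mu -> eps
  P3: kappa <- theta <- mu -> eps
  P4: kappa <- theta -> eps
The empty set is not sufficient: P1 (kappa <- mu -> theta -> eps) has no collider blocking it and no conditioned non-collider, so it is open.
Try {mu, theta}:
  P1: blocked at fork node mu ∈ conditioning set.
  P2: blocked at fork node mu ∈ conditioning set.
  P3: blocked at chain node theta ∈ conditioning set.
  P4: blocked at fork node theta ∈ conditioning set.
{mu, theta} contains no descendant of kappa and blocks every backdoor path.
Every element of {mu, theta} is needed (dropping mu leaves P2 open; dropping theta leaves P4 open), so no proper subset is valid.
Among all size-2 subsets of the eligible variables, only {mu, theta} blocks every backdoor path, so it is the unique smallest valid adjustment set.

{mu, theta}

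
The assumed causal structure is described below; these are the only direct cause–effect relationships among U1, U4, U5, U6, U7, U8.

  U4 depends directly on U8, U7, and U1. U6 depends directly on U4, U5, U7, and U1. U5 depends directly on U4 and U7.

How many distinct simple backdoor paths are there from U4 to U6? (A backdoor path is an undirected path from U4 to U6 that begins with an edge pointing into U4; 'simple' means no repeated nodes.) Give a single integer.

3

A backdoor path from U4 to U6 is any simple undirected path whose first edge points into U4 (i.e. leaves U4 via a parent).
Parents of U4: {U1, U7, U8}.
Enumerating:
  P1: U4 <- U1 -> U6
  P2: U4 <- U7 -> U5 -> U6
  P3: U4 <- U7 -> U6
That exhausts the simple backdoor paths. Count: 3.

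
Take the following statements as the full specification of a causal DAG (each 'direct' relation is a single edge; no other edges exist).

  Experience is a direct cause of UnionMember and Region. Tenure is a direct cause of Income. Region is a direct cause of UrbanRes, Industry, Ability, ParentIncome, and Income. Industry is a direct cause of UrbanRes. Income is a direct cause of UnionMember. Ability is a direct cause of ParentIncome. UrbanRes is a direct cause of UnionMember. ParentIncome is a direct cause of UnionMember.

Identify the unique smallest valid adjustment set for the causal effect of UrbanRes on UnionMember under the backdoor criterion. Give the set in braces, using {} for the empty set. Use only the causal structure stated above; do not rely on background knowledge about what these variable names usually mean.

Variables eligible for adjustment (non-descendants of UrbanRes, excluding UrbanRes and UnionMember): {Ability, Experience, Income, Industry, ParentIncome, Region, Tenure}.
Backdoor paths from UrbanRes to UnionMember:
  P1: UrbanRes <- Region <- Experience -> UnionMember
  P2: UrbanRes <- Region -> Ability -> ParentIncome -> UnionMember
  P3: UrbanRes <- Region -> ParentIncome -> UnionMember
  P4: UrbanRes <- Region -> Income -> UnionMember
  P5: UrbanRes <- Industry <- Region <- Experience -> UnionMember
  P6: UrbanRes <- Industry <- Region -> Ability -> ParentIncome -> UnionMember
  P7: UrbanRes <- Industry <- Region -> ParentIncome -> UnionMember
  P8: UrbanRes <- Industry <- Region -> Income -> UnionMember
The empty set is not sufficient: P1 (UrbanRes <- Region <- Experience -> UnionMember) has no collider blocking it and no conditioned non-collider, so it is open.
Try {Region}:
  P1: blocked at chain node Region ∈ conditioning set.
  P2: blocked at fork node Region ∈ conditioning set.
  P3: blocked at fork node Region ∈ conditioning set.
  P4: blocked at fork node Region ∈ conditioning set.
  P5: blocked at chain node Region ∈ conditioning set.
  P6: blocked at fork node Region ∈ conditioning set.
  P7: blocked at fork node Region ∈ conditioning set.
  P8: blocked at fork node Region ∈ conditioning set.
{Region} contains no descendant of UrbanRes and blocks every backdoor path.
No other singleton works — e.g. {Experience} leaves P2 open — so {Region} is the unique smallest valid adjustment set.

{Region}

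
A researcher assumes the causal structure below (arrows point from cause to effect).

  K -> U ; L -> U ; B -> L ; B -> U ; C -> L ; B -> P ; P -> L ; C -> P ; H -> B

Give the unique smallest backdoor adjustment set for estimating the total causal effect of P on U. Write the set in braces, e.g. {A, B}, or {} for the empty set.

{B, C}

Variables eligible for adjustment (non-descendants of P, excluding P and U): {B, C, H, K}.
Backdoor paths from P to U:
  P1: P <- B -> L -> U
  P2: P <- B -> U
  P3: P <- C -> L <- B -> U
  P4: P <- C -> L -> U
The empty set is not sufficient: P1 (P <- B -> L -> U) has no collider blocking it and no conditioned non-collider, so it is open.
Try {B, C}:
  P1: blocked at fork node B ∈ conditioning set.
  P2: blocked at fork node B ∈ conditioning set.
  P3: blocked at fork node C ∈ conditioning set.
  P4: blocked at fork node C ∈ conditioning set.
{B, C} contains no descendant of P and blocks every backdoor path.
Every element of {B, C} is needed (dropping B leaves P1 open; dropping C leaves P4 open), so no proper subset is valid.
Among all size-2 subsets of the eligible variables, only {B, C} blocks every backdoor path, so it is the unique smallest valid adjustment set.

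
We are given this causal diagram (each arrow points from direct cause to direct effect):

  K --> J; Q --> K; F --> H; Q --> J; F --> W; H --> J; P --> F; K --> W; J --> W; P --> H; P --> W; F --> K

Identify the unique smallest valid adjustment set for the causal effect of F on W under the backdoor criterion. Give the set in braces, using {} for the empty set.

Variables eligible for adjustment (non-descendants of F, excluding F and W): {P, Q}.
Backdoor paths from F to W:
  P1: F <- P -> H -> J <- Q -> K -> W
  P2: F <- P -> H -> J <- K -> W
  P3: F <- P -> H -> J -> W
  P4: F <- P -> W
The empty set is not sufficient: P3 (F <- P -> H -> J -> W) has no collider blocking it and no conditioned non-collider, so it is open.
Try {P}:
  P1: blocked at fork node P ∈ conditioning set.
  P2: blocked at fork node P ∈ conditioning set.
  P3: blocked at fork node P ∈ conditioning set.
  P4: blocked at fork node P ∈ conditioning set.
{P} contains no descendant of F and blocks every backdoor path.
No other singleton works — e.g. {Q} leaves P3 open — so {P} is the unique smallest valid adjustment set.

{P}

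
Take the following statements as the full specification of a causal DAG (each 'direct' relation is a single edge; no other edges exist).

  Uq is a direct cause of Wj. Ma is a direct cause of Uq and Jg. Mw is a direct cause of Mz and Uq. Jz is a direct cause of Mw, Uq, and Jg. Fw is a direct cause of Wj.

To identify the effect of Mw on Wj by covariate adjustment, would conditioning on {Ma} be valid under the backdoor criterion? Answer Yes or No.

Backdoor paths from Mw to Wj (paths whose first edge points into Mw):
  P1: Mw <- Jz -> Uq -> Wj
  P2: Mw <- Jz -> Jg <- Ma -> Uq -> Wj
Condition 1 (no descendant of Mw in the set): holds — descendants of Mw are {Mz, Uq, Wj}; none are in {Ma}.
Condition 2 (every backdoor path blocked by {Ma}):
  P1: open — no interior node is in the conditioning set.
  P2: blocked at collider Jg (neither it nor any descendant is in the conditioning set).
{Ma} does not satisfy the backdoor criterion.

No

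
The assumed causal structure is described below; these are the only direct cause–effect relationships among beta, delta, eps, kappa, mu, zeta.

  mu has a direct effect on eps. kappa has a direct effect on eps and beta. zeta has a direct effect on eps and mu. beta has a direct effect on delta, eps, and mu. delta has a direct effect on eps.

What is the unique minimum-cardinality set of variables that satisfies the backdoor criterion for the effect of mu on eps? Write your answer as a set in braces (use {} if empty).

Variables eligible for adjustment (non-descendants of mu, excluding mu and eps): {beta, delta, kappa, zeta}.
Backdoor paths from mu to eps:
  P1: mu <- zeta -> eps
  P2: mu <- beta <- kappa -> eps
  P3: mu <- beta -> delta -> eps
  P4: mu <- beta -> eps
The empty set is not sufficient: P1 (mu <- zeta -> eps) has no collider blocking it and no conditioned non-collider, so it is open.
Try {beta, zeta}:
  P1: blocked at fork node zeta ∈ conditioning set.
  P2: blocked at chain node beta ∈ conditioning set.
  P3: blocked at fork node beta ∈ conditioning set.
  P4: blocked at fork node beta ∈ conditioning set.
{beta, zeta} contains no descendant of mu and blocks every backdoor path.
Every element of {beta, zeta} is needed (dropping beta leaves P2 open; dropping zeta leaves P1 open), so no proper subset is valid.
Among all size-2 subsets of the eligible variables, only {beta, zeta} blocks every backdoor path, so it is the unique smallest valid adjustment set.

{beta, zeta}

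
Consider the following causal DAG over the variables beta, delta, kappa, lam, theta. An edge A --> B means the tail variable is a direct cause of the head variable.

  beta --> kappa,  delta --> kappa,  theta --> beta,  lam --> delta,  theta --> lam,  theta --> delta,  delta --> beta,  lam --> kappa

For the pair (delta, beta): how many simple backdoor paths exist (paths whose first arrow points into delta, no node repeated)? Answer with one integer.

A backdoor path from delta to beta is any simple undirected path whose first edge points into delta (i.e. leaves delta via a parent).
Parents of delta: {lam, theta}.
Enumerating:
  P1: delta <- theta -> lam -> kappa <- beta
  P2: delta <- theta -> beta
  P3: delta <- lam <- theta -> beta
  P4: delta <- lam -> kappa <- beta
That exhausts the simple backdoor paths. Count: 4.

4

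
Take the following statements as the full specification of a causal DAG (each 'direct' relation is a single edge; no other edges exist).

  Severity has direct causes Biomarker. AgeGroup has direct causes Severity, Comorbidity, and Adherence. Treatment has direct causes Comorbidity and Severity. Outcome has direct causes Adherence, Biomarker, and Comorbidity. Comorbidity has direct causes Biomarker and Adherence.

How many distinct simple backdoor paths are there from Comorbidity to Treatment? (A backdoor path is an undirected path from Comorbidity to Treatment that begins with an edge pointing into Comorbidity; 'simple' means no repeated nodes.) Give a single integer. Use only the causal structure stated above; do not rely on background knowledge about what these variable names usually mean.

A backdoor path from Comorbidity to Treatment is any simple undirected path whose first edge points into Comorbidity (i.e. leaves Comorbidity via a parent).
Parents of Comorbidity: {Adherence, Biomarker}.
Enumerating:
  P1: Comorbidity <- Biomarker -> Outcome <- Adherence -> AgeGroup <- Severity -> Treatment
  P2: Comorbidity <- Biomarker -> Severity -> Treatment
  P3: Comorbidity <- Adherence -> Outcome <- Biomarker -> Severity -> Treatment
  P4: Comorbidity <- Adherence -> AgeGroup <- Severity -> Treatment
That exhausts the simple backdoor paths. Count: 4.

4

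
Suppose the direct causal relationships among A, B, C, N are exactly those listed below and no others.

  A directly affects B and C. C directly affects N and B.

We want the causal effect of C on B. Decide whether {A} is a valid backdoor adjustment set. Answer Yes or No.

Yes

Backdoor paths from C to B (paths whose first edge points into C):
  P1: C <- A -> B
Condition 1 (no descendant of C in the set): holds — descendants of C are {B, N}; none are in {A}.
Condition 2 (every backdoor path blocked by {A}):
  P1: blocked at fork node A ∈ conditioning set.
{A} satisfies the backdoor criterion.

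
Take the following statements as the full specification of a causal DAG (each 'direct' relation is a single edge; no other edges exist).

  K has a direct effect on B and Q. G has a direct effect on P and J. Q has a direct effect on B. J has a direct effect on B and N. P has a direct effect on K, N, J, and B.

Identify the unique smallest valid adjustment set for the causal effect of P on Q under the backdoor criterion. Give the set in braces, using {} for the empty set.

Variables eligible for adjustment (non-descendants of P, excluding P and Q): {G}.
Backdoor paths from P to Q:
  P1: P <- G -> J -> B <- K -> Q
  P2: P <- G -> J -> B <- Q
Each backdoor path contains an unconditioned collider, so every path is already blocked with the empty conditioning set:
  P1: blocked at collider B (neither it nor any descendant is in the conditioning set).
  P2: blocked at collider B (neither it nor any descendant is in the conditioning set).
The empty set is therefore the unique smallest valid set.

{}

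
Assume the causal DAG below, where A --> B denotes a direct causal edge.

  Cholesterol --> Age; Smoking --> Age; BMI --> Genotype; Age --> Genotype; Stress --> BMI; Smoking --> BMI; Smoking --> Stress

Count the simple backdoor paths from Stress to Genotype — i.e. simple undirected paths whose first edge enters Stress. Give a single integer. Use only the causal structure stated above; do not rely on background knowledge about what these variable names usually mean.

A backdoor path from Stress to Genotype is any simple undirected path whose first edge points into Stress (i.e. leaves Stress via a parent).
Parents of Stress: {Smoking}.
Enumerating:
  P1: Stress <- Smoking -> BMI -> Genotype
  P2: Stress <- Smoking -> Age -> Genotype
That exhausts the simple backdoor paths. Count: 2.

2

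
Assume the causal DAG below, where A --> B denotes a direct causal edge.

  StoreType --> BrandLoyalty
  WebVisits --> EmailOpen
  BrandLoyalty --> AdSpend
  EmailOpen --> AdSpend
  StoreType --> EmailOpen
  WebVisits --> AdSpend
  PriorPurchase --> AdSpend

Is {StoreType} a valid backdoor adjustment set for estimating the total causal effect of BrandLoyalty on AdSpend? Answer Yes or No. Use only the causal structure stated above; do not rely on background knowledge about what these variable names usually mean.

Yes

Backdoor paths from BrandLoyalty to AdSpend (paths whose first edge points into BrandLoyalty):
  P1: BrandLoyalty <- StoreType -> EmailOpen <- WebVisits -> AdSpend
  P2: BrandLoyalty <- StoreType -> EmailOpen -> AdSpend
Condition 1 (no descendant of BrandLoyalty in the set): holds — descendants of BrandLoyalty are {AdSpend}; none are in {StoreType}.
Condition 2 (every backdoor path blocked by {StoreType}):
  P1: blocked at fork node StoreType ∈ conditioning set.
  P2: blocked at fork node StoreType ∈ conditioning set.
{StoreType} satisfies the backdoor criterion.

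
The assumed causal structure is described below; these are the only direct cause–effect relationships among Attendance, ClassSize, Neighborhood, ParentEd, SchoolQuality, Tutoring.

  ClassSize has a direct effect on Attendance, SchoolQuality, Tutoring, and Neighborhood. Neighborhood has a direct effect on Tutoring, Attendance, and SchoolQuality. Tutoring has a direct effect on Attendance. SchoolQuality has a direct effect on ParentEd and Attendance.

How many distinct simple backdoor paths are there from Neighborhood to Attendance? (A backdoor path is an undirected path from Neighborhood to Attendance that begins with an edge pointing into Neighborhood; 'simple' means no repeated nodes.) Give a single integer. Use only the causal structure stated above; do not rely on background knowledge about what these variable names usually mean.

A backdoor path from Neighborhood to Attendance is any simple undirected path whose first edge points into Neighborhood (i.e. leaves Neighborhood via a parent).
Parents of Neighborhood: {ClassSize}.
Enumerating:
  P1: Neighborhood <- ClassSize -> SchoolQuality -> Attendance
  P2: Neighborhood <- ClassSize -> Tutoring -> Attendance
  P3: Neighborhood <- ClassSize -> Attendance
That exhausts the simple backdoor paths. Count: 3.

3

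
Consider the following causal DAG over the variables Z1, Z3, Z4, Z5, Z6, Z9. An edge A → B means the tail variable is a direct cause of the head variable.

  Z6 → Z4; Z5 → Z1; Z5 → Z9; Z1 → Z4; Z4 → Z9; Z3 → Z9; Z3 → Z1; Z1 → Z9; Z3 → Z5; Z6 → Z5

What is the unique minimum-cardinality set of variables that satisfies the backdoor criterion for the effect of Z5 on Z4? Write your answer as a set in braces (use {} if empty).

{Z3, Z6}

Variables eligible for adjustment (non-descendants of Z5, excluding Z5 and Z4): {Z3, Z6}.
Backdoor paths from Z5 to Z4:
  P1: Z5 <- Z6 -> Z4
  P2: Z5 <- Z3 -> Z1 -> Z4
  P3: Z5 <- Z3 -> Z1 -> Z9 <- Z4
  P4: Z5 <- Z3 -> Z9 <- Z1 -> Z4
  P5: Z5 <- Z3 -> Z9 <- Z4
The empty set is not sufficient: P1 (Z5 <- Z6 -> Z4) has no collider blocking it and no conditioned non-collider, so it is open.
Try {Z3, Z6}:
  P1: blocked at fork node Z6 ∈ conditioning set.
  P2: blocked at fork node Z3 ∈ conditioning set.
  P3: blocked at fork node Z3 ∈ conditioning set.
  P4: blocked at fork node Z3 ∈ conditioning set.
  P5: blocked at fork node Z3 ∈ conditioning set.
{Z3, Z6} contains no descendant of Z5 and blocks every backdoor path.
Every element of {Z3, Z6} is needed (dropping Z3 leaves P2 open; dropping Z6 leaves P1 open), so no proper subset is valid.
Among all size-2 subsets of the eligible variables, only {Z3, Z6} blocks every backdoor path, so it is the unique smallest valid adjustment set.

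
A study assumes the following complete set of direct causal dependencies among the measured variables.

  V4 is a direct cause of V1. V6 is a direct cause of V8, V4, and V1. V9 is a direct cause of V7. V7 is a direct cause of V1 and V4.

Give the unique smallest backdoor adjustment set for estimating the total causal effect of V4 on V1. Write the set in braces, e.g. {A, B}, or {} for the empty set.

Variables eligible for adjustment (non-descendants of V4, excluding V4 and V1): {V6, V7, V8, V9}.
Backdoor paths from V4 to V1:
  P1: V4 <- V7 -> V1
  P2: V4 <- V6 -> V1
The empty set is not sufficient: P1 (V4 <- V7 -> V1) has no collider blocking it and no conditioned non-collider, so it is open.
Try {V6, V7}:
  P1: blocked at fork node V7 ∈ conditioning set.
  P2: blocked at fork node V6 ∈ conditioning set.
{V6, V7} contains no descendant of V4 and blocks every backdoor path.
Every element of {V6, V7} is needed (dropping V6 leaves P2 open; dropping V7 leaves P1 open), so no proper subset is valid.
Among all size-2 subsets of the eligible variables, only {V6, V7} blocks every backdoor path, so it is the unique smallest valid adjustment set.

{V6, V7}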